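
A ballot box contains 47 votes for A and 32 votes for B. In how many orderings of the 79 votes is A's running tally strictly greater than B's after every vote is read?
Strict-lead orderings = 2496103593217027343550

Total orderings of the 79 votes with 47 for A: C(79, 47) = 13146145590943010676030. By the Bertrand ballot formula (Cycle Lemma / reflection principle), the number of orderings in which A is strictly ahead of B throughout is (p − q)/(p + q) · C(p + q, p) = (47 − 32)/(47 + 32) · 13146145590943010676030 = 2496103593217027343550.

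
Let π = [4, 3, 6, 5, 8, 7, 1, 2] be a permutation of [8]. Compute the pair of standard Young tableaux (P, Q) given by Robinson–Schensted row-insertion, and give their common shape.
P = [1, 2, 7] / [3, 5, 8] / [4, 6];  Q = [1, 3, 5] / [2, 4, 6] / [7, 8];  common shape = (3, 3, 2)

Row-insert the values π_1, π_2, … into P one at a time, bumping the leftmost entry strictly greater than the inserted value down to the next row. The recording tableau Q records, in position (i, j), the step at which that cell was added to P.
  Insert 4 (step 1): P = [4];  Q = [1]
  Insert 3 (step 2): P = [3] / [4];  Q = [1] / [2]
  Insert 6 (step 3): P = [3, 6] / [4];  Q = [1, 3] / [2]
  Insert 5 (step 4): P = [3, 5] / [4, 6];  Q = [1, 3] / [2, 4]
  Insert 8 (step 5): P = [3, 5, 8] / [4, 6];  Q = [1, 3, 5] / [2, 4]
  Insert 7 (step 6): P = [3, 5, 7] / [4, 6, 8];  Q = [1, 3, 5] / [2, 4, 6]
  Insert 1 (step 7): P = [1, 5, 7] / [3, 6, 8] / [4];  Q = [1, 3, 5] / [2, 4, 6] / [7]
  Insert 2 (step 8): P = [1, 2, 7] / [3, 5, 8] / [4, 6];  Q = [1, 3, 5] / [2, 4, 6] / [7, 8]
Final shape: (3, 3, 2).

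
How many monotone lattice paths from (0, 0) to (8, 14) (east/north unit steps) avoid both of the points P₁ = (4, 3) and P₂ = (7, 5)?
Number of paths = 267575

Inclusion–exclusion. Total paths: C(22, 8) = 319770. Through P₁: C(7, 4)·C(15, 4) = 47775. Through P₂: C(12, 7)·C(10, 1) = 7920. Since P₁ is strictly southwest of P₂, a monotone path through both must visit P₁ then P₂; paths through both = C(7, 4)·C(5, 3)·C(10, 1) = 3500. Avoid both = 319770 − 47775 − 7920 + 3500 = 267575.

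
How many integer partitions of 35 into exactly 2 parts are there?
p(35, 2 parts) = 17

Partitions of n into exactly k parts are in bijection with partitions of n − k into at most k parts (subtract 1 from each part). So p(35, exactly 2) = p(33, parts ≤ 2). Computing via the recurrence p(m, j) = p(m, j−1) + p(m−j, j) gives 17.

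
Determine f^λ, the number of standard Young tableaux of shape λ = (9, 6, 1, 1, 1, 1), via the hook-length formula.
# SYT of shape (9, 6, 1, 1, 1, 1) = 3325608

Hook-length formula: f^λ = n! / Π hook(c), product over all cells c of the Young diagram. For λ = (9, 6, 1, 1, 1, 1), n = 19 boxes. Hook lengths by row (left-to-right, top-to-bottom): [14, 9, 8, 7, 6, 5, 3, 2, 1]; [10, 5, 4, 3, 2, 1]; [4]; [3]; [2]; [1]. Product of hooks = 36578304000. So f^λ = 19! / 36578304000 = 121645100408832000 / 36578304000 = 3325608.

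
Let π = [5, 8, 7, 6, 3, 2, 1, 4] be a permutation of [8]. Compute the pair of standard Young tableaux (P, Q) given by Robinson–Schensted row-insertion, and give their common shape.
P = [1, 4] / [2, 6] / [3] / [5] / [7] / [8];  Q = [1, 2] / [3, 8] / [4] / [5] / [6] / [7];  common shape = (2, 2, 1, 1, 1, 1)

Row-insert the values π_1, π_2, … into P one at a time, bumping the leftmost entry strictly greater than the inserted value down to the next row. The recording tableau Q records, in position (i, j), the step at which that cell was added to P.
  Insert 5 (step 1): P = [5];  Q = [1]
  Insert 8 (step 2): P = [5, 8];  Q = [1, 2]
  Insert 7 (step 3): P = [5, 7] / [8];  Q = [1, 2] / [3]
  Insert 6 (step 4): P = [5, 6] / [7] / [8];  Q = [1, 2] / [3] / [4]
  Insert 3 (step 5): P = [3, 6] / [5] / [7] / [8];  Q = [1, 2] / [3] / [4] / [5]
  Insert 2 (step 6): P = [2, 6] / [3] / [5] / [7] / [8];  Q = [1, 2] / [3] / [4] / [5] / [6]
  Insert 1 (step 7): P = [1, 6] / [2] / [3] / [5] / [7] / [8];  Q = [1, 2] / [3] / [4] / [5] / [6] / [7]
  Insert 4 (step 8): P = [1, 4] / [2, 6] / [3] / [5] / [7] / [8];  Q = [1, 2] / [3, 8] / [4] / [5] / [6] / [7]
Final shape: (2, 2, 1, 1, 1, 1).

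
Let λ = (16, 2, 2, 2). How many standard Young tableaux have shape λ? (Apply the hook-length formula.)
# SYT of shape (16, 2, 2, 2) = 261800

Hook-length formula: f^λ = n! / Π hook(c), product over all cells c of the Young diagram. For λ = (16, 2, 2, 2), n = 22 boxes. Hook lengths by row (left-to-right, top-to-bottom): [19, 18, 14, 13, 12, 11, 10, 9, 8, 7, 6, 5, 4, 3, 2, 1]; [4, 3]; [3, 2]; [2, 1]. Product of hooks = 4293356485017600. So f^λ = 22! / 4293356485017600 = 1124000727777607680000 / 4293356485017600 = 261800.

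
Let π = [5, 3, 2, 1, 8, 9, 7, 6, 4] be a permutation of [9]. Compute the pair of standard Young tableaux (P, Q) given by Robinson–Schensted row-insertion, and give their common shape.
P = [1, 4, 9] / [2, 6] / [3, 7] / [5, 8];  Q = [1, 5, 6] / [2, 7] / [3, 8] / [4, 9];  common shape = (3, 2, 2, 2)

Row-insert the values π_1, π_2, … into P one at a time, bumping the leftmost entry strictly greater than the inserted value down to the next row. The recording tableau Q records, in position (i, j), the step at which that cell was added to P.
  Insert 5 (step 1): P = [5];  Q = [1]
  Insert 3 (step 2): P = [3] / [5];  Q = [1] / [2]
  Insert 2 (step 3): P = [2] / [3] / [5];  Q = [1] / [2] / [3]
  Insert 1 (step 4): P = [1] / [2] / [3] / [5];  Q = [1] / [2] / [3] / [4]
  Insert 8 (step 5): P = [1, 8] / [2] / [3] / [5];  Q = [1, 5] / [2] / [3] / [4]
  Insert 9 (step 6): P = [1, 8, 9] / [2] / [3] / [5];  Q = [1, 5, 6] / [2] / [3] / [4]
  Insert 7 (step 7): P = [1, 7, 9] / [2, 8] / [3] / [5];  Q = [1, 5, 6] / [2, 7] / [3] / [4]
  Insert 6 (step 8): P = [1, 6, 9] / [2, 7] / [3, 8] / [5];  Q = [1, 5, 6] / [2, 7] / [3, 8] / [4]
  Insert 4 (step 9): P = [1, 4, 9] / [2, 6] / [3, 7] / [5, 8];  Q = [1, 5, 6] / [2, 7] / [3, 8] / [4, 9]
Final shape: (3, 2, 2, 2).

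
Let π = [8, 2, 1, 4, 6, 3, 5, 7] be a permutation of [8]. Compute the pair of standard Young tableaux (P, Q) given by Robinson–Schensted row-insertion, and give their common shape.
P = [1, 3, 5, 7] / [2, 4, 6] / [8];  Q = [1, 4, 5, 8] / [2, 6, 7] / [3];  common shape = (4, 3, 1)

Row-insert the values π_1, π_2, … into P one at a time, bumping the leftmost entry strictly greater than the inserted value down to the next row. The recording tableau Q records, in position (i, j), the step at which that cell was added to P.
  Insert 8 (step 1): P = [8];  Q = [1]
  Insert 2 (step 2): P = [2] / [8];  Q = [1] / [2]
  Insert 1 (step 3): P = [1] / [2] / [8];  Q = [1] / [2] / [3]
  Insert 4 (step 4): P = [1, 4] / [2] / [8];  Q = [1, 4] / [2] / [3]
  Insert 6 (step 5): P = [1, 4, 6] / [2] / [8];  Q = [1, 4, 5] / [2] / [3]
  Insert 3 (step 6): P = [1, 3, 6] / [2, 4] / [8];  Q = [1, 4, 5] / [2, 6] / [3]
  Insert 5 (step 7): P = [1, 3, 5] / [2, 4, 6] / [8];  Q = [1, 4, 5] / [2, 6, 7] / [3]
  Insert 7 (step 8): P = [1, 3, 5, 7] / [2, 4, 6] / [8];  Q = [1, 4, 5, 8] / [2, 6, 7] / [3]
Final shape: (4, 3, 1).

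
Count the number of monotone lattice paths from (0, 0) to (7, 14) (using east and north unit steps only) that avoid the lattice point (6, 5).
Number of paths = 111660

Total paths from (0, 0) to (7, 14): C(21, 7) = 116280. Paths through (6, 5): (paths (0, 0) → (6, 5)) × (paths (6, 5) → (7, 14)) = C(11, 6) · C(10, 1) = 462 · 10 = 4620. Avoidance count = 116280 − 4620 = 111660.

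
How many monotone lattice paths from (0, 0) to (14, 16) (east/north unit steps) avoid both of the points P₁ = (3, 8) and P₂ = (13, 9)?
Number of paths = 128986805

Inclusion–exclusion. Total paths: C(30, 14) = 145422675. Through P₁: C(11, 3)·C(19, 11) = 12471030. Through P₂: C(22, 13)·C(8, 1) = 3979360. Since P₁ is strictly southwest of P₂, a monotone path through both must visit P₁ then P₂; paths through both = C(11, 3)·C(11, 10)·C(8, 1) = 14520. Avoid both = 145422675 − 12471030 − 3979360 + 14520 = 128986805.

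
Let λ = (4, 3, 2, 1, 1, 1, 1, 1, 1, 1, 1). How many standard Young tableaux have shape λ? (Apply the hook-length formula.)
# SYT of shape (4, 3, 2, 1, 1, 1, 1, 1, 1, 1, 1) = 116688

Hook-length formula: f^λ = n! / Π hook(c), product over all cells c of the Young diagram. For λ = (4, 3, 2, 1, 1, 1, 1, 1, 1, 1, 1), n = 17 boxes. Hook lengths by row (left-to-right, top-to-bottom): [14, 5, 3, 1]; [12, 3, 1]; [10, 1]; [8]; [7]; [6]; [5]; [4]; [3]; [2]; [1]. Product of hooks = 3048192000. So f^λ = 17! / 3048192000 = 355687428096000 / 3048192000 = 116688.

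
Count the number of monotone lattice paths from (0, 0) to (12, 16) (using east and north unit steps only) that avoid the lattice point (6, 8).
Number of paths = 21403746

Total paths from (0, 0) to (12, 16): C(28, 12) = 30421755. Paths through (6, 8): (paths (0, 0) → (6, 8)) × (paths (6, 8) → (12, 16)) = C(14, 6) · C(14, 6) = 3003 · 3003 = 9018009. Avoidance count = 30421755 − 9018009 = 21403746.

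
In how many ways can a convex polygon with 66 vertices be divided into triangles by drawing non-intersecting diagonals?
C_64 = 368479169875816659479009042713546950

These polygon triangulations are counted by the Catalan number C_n = (1/(n + 1)) · C(2n, n). For n = 64: C_64 = (1/65) · C(128, 64) = 23951146041928082866135587776380551750/65 = 368479169875816659479009042713546950.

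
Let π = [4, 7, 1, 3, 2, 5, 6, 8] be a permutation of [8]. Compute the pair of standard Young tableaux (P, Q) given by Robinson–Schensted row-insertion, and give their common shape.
P = [1, 2, 5, 6, 8] / [3, 7] / [4];  Q = [1, 2, 6, 7, 8] / [3, 4] / [5];  common shape = (5, 2, 1)

Row-insert the values π_1, π_2, … into P one at a time, bumping the leftmost entry strictly greater than the inserted value down to the next row. The recording tableau Q records, in position (i, j), the step at which that cell was added to P.
  Insert 4 (step 1): P = [4];  Q = [1]
  Insert 7 (step 2): P = [4, 7];  Q = [1, 2]
  Insert 1 (step 3): P = [1, 7] / [4];  Q = [1, 2] / [3]
  Insert 3 (step 4): P = [1, 3] / [4, 7];  Q = [1, 2] / [3, 4]
  Insert 2 (step 5): P = [1, 2] / [3, 7] / [4];  Q = [1, 2] / [3, 4] / [5]
  Insert 5 (step 6): P = [1, 2, 5] / [3, 7] / [4];  Q = [1, 2, 6] / [3, 4] / [5]
  Insert 6 (step 7): P = [1, 2, 5, 6] / [3, 7] / [4];  Q = [1, 2, 6, 7] / [3, 4] / [5]
  Insert 8 (step 8): P = [1, 2, 5, 6, 8] / [3, 7] / [4];  Q = [1, 2, 6, 7, 8] / [3, 4] / [5]
Final shape: (5, 2, 1).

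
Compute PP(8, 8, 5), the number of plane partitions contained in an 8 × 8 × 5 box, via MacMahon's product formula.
PP(8, 8, 5) = 3940599631842016

Evaluate the triple product over i = 1..8, j = 1..8, k = 1..5. The factors are (2/1) · (3/2) · (4/3) · (5/4) · (6/5) · (3/2) · (4/3) · (5/4) · … (320 factors total). The numerators and denominators telescope so the product is an integer; carrying out the multiplication exactly gives PP(8, 8, 5) = 3940599631842016.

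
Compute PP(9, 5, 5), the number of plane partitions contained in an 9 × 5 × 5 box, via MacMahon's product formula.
PP(9, 5, 5) = 1566039386912

Evaluate the triple product over i = 1..9, j = 1..5, k = 1..5. The factors are (2/1) · (3/2) · (4/3) · (5/4) · (6/5) · (3/2) · (4/3) · (5/4) · … (225 factors total). The numerators and denominators telescope so the product is an integer; carrying out the multiplication exactly gives PP(9, 5, 5) = 1566039386912.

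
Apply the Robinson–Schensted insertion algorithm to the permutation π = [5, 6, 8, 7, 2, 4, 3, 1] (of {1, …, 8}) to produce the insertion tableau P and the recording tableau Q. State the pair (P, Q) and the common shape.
P = [1, 3, 7] / [2, 6] / [4] / [5] / [8];  Q = [1, 2, 3] / [4, 6] / [5] / [7] / [8];  common shape = (3, 2, 1, 1, 1)

Row-insert the values π_1, π_2, … into P one at a time, bumping the leftmost entry strictly greater than the inserted value down to the next row. The recording tableau Q records, in position (i, j), the step at which that cell was added to P.
  Insert 5 (step 1): P = [5];  Q = [1]
  Insert 6 (step 2): P = [5, 6];  Q = [1, 2]
  Insert 8 (step 3): P = [5, 6, 8];  Q = [1, 2, 3]
  Insert 7 (step 4): P = [5, 6, 7] / [8];  Q = [1, 2, 3] / [4]
  Insert 2 (step 5): P = [2, 6, 7] / [5] / [8];  Q = [1, 2, 3] / [4] / [5]
  Insert 4 (step 6): P = [2, 4, 7] / [5, 6] / [8];  Q = [1, 2, 3] / [4, 6] / [5]
  Insert 3 (step 7): P = [2, 3, 7] / [4, 6] / [5] / [8];  Q = [1, 2, 3] / [4, 6] / [5] / [7]
  Insert 1 (step 8): P = [1, 3, 7] / [2, 6] / [4] / [5] / [8];  Q = [1, 2, 3] / [4, 6] / [5] / [7] / [8]
Final shape: (3, 2, 1, 1, 1).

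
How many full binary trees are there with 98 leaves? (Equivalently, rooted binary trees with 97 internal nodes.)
C_97 = 14657929356129575437016877846657032761712954950899755100

These full binary trees are counted by the Catalan number C_n = (1/(n + 1)) · C(2n, n). For n = 97: C_97 = (1/98) · C(194, 97) = 1436477076900698392827654028972389210647869585188175999800/98 = 14657929356129575437016877846657032761712954950899755100.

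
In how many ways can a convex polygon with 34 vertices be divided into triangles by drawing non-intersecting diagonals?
C_32 = 55534064877048198

These polygon triangulations are counted by the Catalan number C_n = (1/(n + 1)) · C(2n, n). For n = 32: C_32 = (1/33) · C(64, 32) = 1832624140942590534/33 = 55534064877048198.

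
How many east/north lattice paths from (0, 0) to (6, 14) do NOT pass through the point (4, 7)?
Number of paths = 26880

Total paths from (0, 0) to (6, 14): C(20, 6) = 38760. Paths through (4, 7): (paths (0, 0) → (4, 7)) × (paths (4, 7) → (6, 14)) = C(11, 4) · C(9, 2) = 330 · 36 = 11880. Avoidance count = 38760 − 11880 = 26880.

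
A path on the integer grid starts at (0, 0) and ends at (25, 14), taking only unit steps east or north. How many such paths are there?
Number of paths = 15084504396

A monotone lattice path from (0, 0) to (25, 14) consists of 25 east steps and 14 north steps in some order, so it is determined by which 25 of the 39 steps are east. The count is C(39, 25) = 15084504396.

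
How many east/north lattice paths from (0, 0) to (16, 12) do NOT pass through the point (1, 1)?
Number of paths = 14969435

Total paths from (0, 0) to (16, 12): C(28, 16) = 30421755. Paths through (1, 1): (paths (0, 0) → (1, 1)) × (paths (1, 1) → (16, 12)) = C(2, 1) · C(26, 15) = 2 · 7726160 = 15452320. Avoidance count = 30421755 − 15452320 = 14969435.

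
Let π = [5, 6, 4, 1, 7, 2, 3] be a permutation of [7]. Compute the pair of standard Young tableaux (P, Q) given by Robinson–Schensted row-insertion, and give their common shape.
P = [1, 2, 3] / [4, 6, 7] / [5];  Q = [1, 2, 5] / [3, 6, 7] / [4];  common shape = (3, 3, 1)

Row-insert the values π_1, π_2, … into P one at a time, bumping the leftmost entry strictly greater than the inserted value down to the next row. The recording tableau Q records, in position (i, j), the step at which that cell was added to P.
  Insert 5 (step 1): P = [5];  Q = [1]
  Insert 6 (step 2): P = [5, 6];  Q = [1, 2]
  Insert 4 (step 3): P = [4, 6] / [5];  Q = [1, 2] / [3]
  Insert 1 (step 4): P = [1, 6] / [4] / [5];  Q = [1, 2] / [3] / [4]
  Insert 7 (step 5): P = [1, 6, 7] / [4] / [5];  Q = [1, 2, 5] / [3] / [4]
  Insert 2 (step 6): P = [1, 2, 7] / [4, 6] / [5];  Q = [1, 2, 5] / [3, 6] / [4]
  Insert 3 (step 7): P = [1, 2, 3] / [4, 6, 7] / [5];  Q = [1, 2, 5] / [3, 6, 7] / [4]
Final shape: (3, 3, 1).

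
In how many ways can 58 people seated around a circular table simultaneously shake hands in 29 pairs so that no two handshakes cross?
C_29 = 1002242216651368

These noncrossing handshakes are counted by the Catalan number C_n = (1/(n + 1)) · C(2n, n). For n = 29: C_29 = (1/30) · C(58, 29) = 30067266499541040/30 = 1002242216651368.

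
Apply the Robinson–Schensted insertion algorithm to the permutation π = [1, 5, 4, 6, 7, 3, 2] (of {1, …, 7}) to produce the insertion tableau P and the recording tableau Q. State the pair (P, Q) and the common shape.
P = [1, 2, 6, 7] / [3] / [4] / [5];  Q = [1, 2, 4, 5] / [3] / [6] / [7];  common shape = (4, 1, 1, 1)

Row-insert the values π_1, π_2, … into P one at a time, bumping the leftmost entry strictly greater than the inserted value down to the next row. The recording tableau Q records, in position (i, j), the step at which that cell was added to P.
  Insert 1 (step 1): P = [1];  Q = [1]
  Insert 5 (step 2): P = [1, 5];  Q = [1, 2]
  Insert 4 (step 3): P = [1, 4] / [5];  Q = [1, 2] / [3]
  Insert 6 (step 4): P = [1, 4, 6] / [5];  Q = [1, 2, 4] / [3]
  Insert 7 (step 5): P = [1, 4, 6, 7] / [5];  Q = [1, 2, 4, 5] / [3]
  Insert 3 (step 6): P = [1, 3, 6, 7] / [4] / [5];  Q = [1, 2, 4, 5] / [3] / [6]
  Insert 2 (step 7): P = [1, 2, 6, 7] / [3] / [4] / [5];  Q = [1, 2, 4, 5] / [3] / [6] / [7]
Final shape: (4, 1, 1, 1).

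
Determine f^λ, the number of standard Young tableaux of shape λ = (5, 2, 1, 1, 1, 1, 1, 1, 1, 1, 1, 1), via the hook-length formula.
# SYT of shape (5, 2, 1, 1, 1, 1, 1, 1, 1, 1, 1, 1) = 17017

Hook-length formula: f^λ = n! / Π hook(c), product over all cells c of the Young diagram. For λ = (5, 2, 1, 1, 1, 1, 1, 1, 1, 1, 1, 1), n = 17 boxes. Hook lengths by row (left-to-right, top-to-bottom): [16, 5, 3, 2, 1]; [12, 1]; [10]; [9]; [8]; [7]; [6]; [5]; [4]; [3]; [2]; [1]. Product of hooks = 20901888000. So f^λ = 17! / 20901888000 = 355687428096000 / 20901888000 = 17017.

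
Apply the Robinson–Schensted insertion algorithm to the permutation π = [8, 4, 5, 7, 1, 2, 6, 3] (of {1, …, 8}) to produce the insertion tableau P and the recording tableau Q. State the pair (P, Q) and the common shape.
P = [1, 2, 3] / [4, 5, 6] / [7] / [8];  Q = [1, 3, 4] / [2, 6, 7] / [5] / [8];  common shape = (3, 3, 1, 1)

Row-insert the values π_1, π_2, … into P one at a time, bumping the leftmost entry strictly greater than the inserted value down to the next row. The recording tableau Q records, in position (i, j), the step at which that cell was added to P.
  Insert 8 (step 1): P = [8];  Q = [1]
  Insert 4 (step 2): P = [4] / [8];  Q = [1] / [2]
  Insert 5 (step 3): P = [4, 5] / [8];  Q = [1, 3] / [2]
  Insert 7 (step 4): P = [4, 5, 7] / [8];  Q = [1, 3, 4] / [2]
  Insert 1 (step 5): P = [1, 5, 7] / [4] / [8];  Q = [1, 3, 4] / [2] / [5]
  Insert 2 (step 6): P = [1, 2, 7] / [4, 5] / [8];  Q = [1, 3, 4] / [2, 6] / [5]
  Insert 6 (step 7): P = [1, 2, 6] / [4, 5, 7] / [8];  Q = [1, 3, 4] / [2, 6, 7] / [5]
  Insert 3 (step 8): P = [1, 2, 3] / [4, 5, 6] / [7] / [8];  Q = [1, 3, 4] / [2, 6, 7] / [5] / [8]
Final shape: (3, 3, 1, 1).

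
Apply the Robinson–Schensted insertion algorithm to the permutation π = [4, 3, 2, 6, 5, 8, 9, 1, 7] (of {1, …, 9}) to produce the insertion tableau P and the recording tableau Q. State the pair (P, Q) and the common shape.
P = [1, 5, 7, 9] / [2, 6, 8] / [3] / [4];  Q = [1, 4, 6, 7] / [2, 5, 9] / [3] / [8];  common shape = (4, 3, 1, 1)

Row-insert the values π_1, π_2, … into P one at a time, bumping the leftmost entry strictly greater than the inserted value down to the next row. The recording tableau Q records, in position (i, j), the step at which that cell was added to P.
  Insert 4 (step 1): P = [4];  Q = [1]
  Insert 3 (step 2): P = [3] / [4];  Q = [1] / [2]
  Insert 2 (step 3): P = [2] / [3] / [4];  Q = [1] / [2] / [3]
  Insert 6 (step 4): P = [2, 6] / [3] / [4];  Q = [1, 4] / [2] / [3]
  Insert 5 (step 5): P = [2, 5] / [3, 6] / [4];  Q = [1, 4] / [2, 5] / [3]
  Insert 8 (step 6): P = [2, 5, 8] / [3, 6] / [4];  Q = [1, 4, 6] / [2, 5] / [3]
  Insert 9 (step 7): P = [2, 5, 8, 9] / [3, 6] / [4];  Q = [1, 4, 6, 7] / [2, 5] / [3]
  Insert 1 (step 8): P = [1, 5, 8, 9] / [2, 6] / [3] / [4];  Q = [1, 4, 6, 7] / [2, 5] / [3] / [8]
  Insert 7 (step 9): P = [1, 5, 7, 9] / [2, 6, 8] / [3] / [4];  Q = [1, 4, 6, 7] / [2, 5, 9] / [3] / [8]
Final shape: (4, 3, 1, 1).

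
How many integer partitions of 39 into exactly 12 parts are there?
p(39, 12 parts) = 2503

Partitions of n into exactly k parts are in bijection with partitions of n − k into at most k parts (subtract 1 from each part). So p(39, exactly 12) = p(27, parts ≤ 12). Computing via the recurrence p(m, j) = p(m, j−1) + p(m−j, j) gives 2503.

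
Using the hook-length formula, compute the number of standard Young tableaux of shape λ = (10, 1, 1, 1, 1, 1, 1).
# SYT of shape (10, 1, 1, 1, 1, 1, 1) = 5005

Hook-length formula: f^λ = n! / Π hook(c), product over all cells c of the Young diagram. For λ = (10, 1, 1, 1, 1, 1, 1), n = 16 boxes. Hook lengths by row (left-to-right, top-to-bottom): [16, 9, 8, 7, 6, 5, 4, 3, 2, 1]; [6]; [5]; [4]; [3]; [2]; [1]. Product of hooks = 4180377600. So f^λ = 16! / 4180377600 = 20922789888000 / 4180377600 = 5005.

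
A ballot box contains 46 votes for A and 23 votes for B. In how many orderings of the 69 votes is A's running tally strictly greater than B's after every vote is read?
Strict-lead orderings = 400978991944396320

Total orderings of the 69 votes with 46 for A: C(69, 46) = 1202936975833188960. By the Bertrand ballot formula (Cycle Lemma / reflection principle), the number of orderings in which A is strictly ahead of B throughout is (p − q)/(p + q) · C(p + q, p) = (46 − 23)/(46 + 23) · 1202936975833188960 = 400978991944396320.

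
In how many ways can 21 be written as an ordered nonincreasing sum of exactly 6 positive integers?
p(21, 6 parts) = 110

Partitions of n into exactly k parts are in bijection with partitions of n − k into at most k parts (subtract 1 from each part). So p(21, exactly 6) = p(15, parts ≤ 6). Computing via the recurrence p(m, j) = p(m, j−1) + p(m−j, j) gives 110.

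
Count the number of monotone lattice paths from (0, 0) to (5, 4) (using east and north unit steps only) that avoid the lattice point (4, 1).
Number of paths = 106

Total paths from (0, 0) to (5, 4): C(9, 5) = 126. Paths through (4, 1): (paths (0, 0) → (4, 1)) × (paths (4, 1) → (5, 4)) = C(5, 4) · C(4, 1) = 5 · 4 = 20. Avoidance count = 126 − 20 = 106.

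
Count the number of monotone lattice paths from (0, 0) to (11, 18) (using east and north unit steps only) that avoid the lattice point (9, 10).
Number of paths = 30440280

Total paths from (0, 0) to (11, 18): C(29, 11) = 34597290. Paths through (9, 10): (paths (0, 0) → (9, 10)) × (paths (9, 10) → (11, 18)) = C(19, 9) · C(10, 2) = 92378 · 45 = 4157010. Avoidance count = 34597290 − 4157010 = 30440280.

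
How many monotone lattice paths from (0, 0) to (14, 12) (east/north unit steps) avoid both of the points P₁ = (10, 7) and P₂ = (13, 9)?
Number of paths = 5995492

Inclusion–exclusion. Total paths: C(26, 14) = 9657700. Through P₁: C(17, 10)·C(9, 4) = 2450448. Through P₂: C(22, 13)·C(4, 1) = 1989680. Since P₁ is strictly southwest of P₂, a monotone path through both must visit P₁ then P₂; paths through both = C(17, 10)·C(5, 3)·C(4, 1) = 777920. Avoid both = 9657700 − 2450448 − 1989680 + 777920 = 5995492.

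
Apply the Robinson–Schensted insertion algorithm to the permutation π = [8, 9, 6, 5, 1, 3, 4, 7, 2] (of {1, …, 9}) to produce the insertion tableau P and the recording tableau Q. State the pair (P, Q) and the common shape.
P = [1, 2, 4, 7] / [3, 9] / [5] / [6] / [8];  Q = [1, 2, 7, 8] / [3, 6] / [4] / [5] / [9];  common shape = (4, 2, 1, 1, 1)

Row-insert the values π_1, π_2, … into P one at a time, bumping the leftmost entry strictly greater than the inserted value down to the next row. The recording tableau Q records, in position (i, j), the step at which that cell was added to P.
  Insert 8 (step 1): P = [8];  Q = [1]
  Insert 9 (step 2): P = [8, 9];  Q = [1, 2]
  Insert 6 (step 3): P = [6, 9] / [8];  Q = [1, 2] / [3]
  Insert 5 (step 4): P = [5, 9] / [6] / [8];  Q = [1, 2] / [3] / [4]
  Insert 1 (step 5): P = [1, 9] / [5] / [6] / [8];  Q = [1, 2] / [3] / [4] / [5]
  Insert 3 (step 6): P = [1, 3] / [5, 9] / [6] / [8];  Q = [1, 2] / [3, 6] / [4] / [5]
  Insert 4 (step 7): P = [1, 3, 4] / [5, 9] / [6] / [8];  Q = [1, 2, 7] / [3, 6] / [4] / [5]
  Insert 7 (step 8): P = [1, 3, 4, 7] / [5, 9] / [6] / [8];  Q = [1, 2, 7, 8] / [3, 6] / [4] / [5]
  Insert 2 (step 9): P = [1, 2, 4, 7] / [3, 9] / [5] / [6] / [8];  Q = [1, 2, 7, 8] / [3, 6] / [4] / [5] / [9]
Final shape: (4, 2, 1, 1, 1).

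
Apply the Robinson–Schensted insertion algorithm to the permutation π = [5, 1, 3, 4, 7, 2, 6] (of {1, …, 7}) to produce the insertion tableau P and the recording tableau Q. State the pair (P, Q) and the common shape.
P = [1, 2, 4, 6] / [3, 7] / [5];  Q = [1, 3, 4, 5] / [2, 7] / [6];  common shape = (4, 2, 1)

Row-insert the values π_1, π_2, … into P one at a time, bumping the leftmost entry strictly greater than the inserted value down to the next row. The recording tableau Q records, in position (i, j), the step at which that cell was added to P.
  Insert 5 (step 1): P = [5];  Q = [1]
  Insert 1 (step 2): P = [1] / [5];  Q = [1] / [2]
  Insert 3 (step 3): P = [1, 3] / [5];  Q = [1, 3] / [2]
  Insert 4 (step 4): P = [1, 3, 4] / [5];  Q = [1, 3, 4] / [2]
  Insert 7 (step 5): P = [1, 3, 4, 7] / [5];  Q = [1, 3, 4, 5] / [2]
  Insert 2 (step 6): P = [1, 2, 4, 7] / [3] / [5];  Q = [1, 3, 4, 5] / [2] / [6]
  Insert 6 (step 7): P = [1, 2, 4, 6] / [3, 7] / [5];  Q = [1, 3, 4, 5] / [2, 7] / [6]
Final shape: (4, 2, 1).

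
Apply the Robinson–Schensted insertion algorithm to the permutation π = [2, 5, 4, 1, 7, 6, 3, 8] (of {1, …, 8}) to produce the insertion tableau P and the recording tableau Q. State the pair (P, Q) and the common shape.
P = [1, 3, 6, 8] / [2, 4] / [5, 7];  Q = [1, 2, 5, 8] / [3, 6] / [4, 7];  common shape = (4, 2, 2)

Row-insert the values π_1, π_2, … into P one at a time, bumping the leftmost entry strictly greater than the inserted value down to the next row. The recording tableau Q records, in position (i, j), the step at which that cell was added to P.
  Insert 2 (step 1): P = [2];  Q = [1]
  Insert 5 (step 2): P = [2, 5];  Q = [1, 2]
  Insert 4 (step 3): P = [2, 4] / [5];  Q = [1, 2] / [3]
  Insert 1 (step 4): P = [1, 4] / [2] / [5];  Q = [1, 2] / [3] / [4]
  Insert 7 (step 5): P = [1, 4, 7] / [2] / [5];  Q = [1, 2, 5] / [3] / [4]
  Insert 6 (step 6): P = [1, 4, 6] / [2, 7] / [5];  Q = [1, 2, 5] / [3, 6] / [4]
  Insert 3 (step 7): P = [1, 3, 6] / [2, 4] / [5, 7];  Q = [1, 2, 5] / [3, 6] / [4, 7]
  Insert 8 (step 8): P = [1, 3, 6, 8] / [2, 4] / [5, 7];  Q = [1, 2, 5, 8] / [3, 6] / [4, 7]
Final shape: (4, 2, 2).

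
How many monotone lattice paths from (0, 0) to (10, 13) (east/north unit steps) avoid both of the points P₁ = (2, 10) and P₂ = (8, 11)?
Number of paths = 682456

Inclusion–exclusion. Total paths: C(23, 10) = 1144066. Through P₁: C(12, 2)·C(11, 8) = 10890. Through P₂: C(19, 8)·C(4, 2) = 453492. Since P₁ is strictly southwest of P₂, a monotone path through both must visit P₁ then P₂; paths through both = C(12, 2)·C(7, 6)·C(4, 2) = 2772. Avoid both = 1144066 − 10890 − 453492 + 2772 = 682456.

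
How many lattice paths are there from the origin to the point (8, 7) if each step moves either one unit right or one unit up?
Number of paths = 6435

A monotone lattice path from (0, 0) to (8, 7) consists of 8 east steps and 7 north steps in some order, so it is determined by which 8 of the 15 steps are east. The count is C(15, 8) = 6435.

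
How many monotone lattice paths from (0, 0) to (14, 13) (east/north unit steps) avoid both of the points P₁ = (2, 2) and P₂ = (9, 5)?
Number of paths = 10295898

Inclusion–exclusion. Total paths: C(27, 14) = 20058300. Through P₁: C(4, 2)·C(23, 12) = 8112468. Through P₂: C(14, 9)·C(13, 5) = 2576574. Since P₁ is strictly southwest of P₂, a monotone path through both must visit P₁ then P₂; paths through both = C(4, 2)·C(10, 7)·C(13, 5) = 926640. Avoid both = 20058300 − 8112468 − 2576574 + 926640 = 10295898.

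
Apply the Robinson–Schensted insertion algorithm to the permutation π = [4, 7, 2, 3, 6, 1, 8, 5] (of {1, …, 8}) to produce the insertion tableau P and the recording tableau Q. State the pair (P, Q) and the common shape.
P = [1, 3, 5, 8] / [2, 6] / [4, 7];  Q = [1, 2, 5, 7] / [3, 4] / [6, 8];  common shape = (4, 2, 2)

Row-insert the values π_1, π_2, … into P one at a time, bumping the leftmost entry strictly greater than the inserted value down to the next row. The recording tableau Q records, in position (i, j), the step at which that cell was added to P.
  Insert 4 (step 1): P = [4];  Q = [1]
  Insert 7 (step 2): P = [4, 7];  Q = [1, 2]
  Insert 2 (step 3): P = [2, 7] / [4];  Q = [1, 2] / [3]
  Insert 3 (step 4): P = [2, 3] / [4, 7];  Q = [1, 2] / [3, 4]
  Insert 6 (step 5): P = [2, 3, 6] / [4, 7];  Q = [1, 2, 5] / [3, 4]
  Insert 1 (step 6): P = [1, 3, 6] / [2, 7] / [4];  Q = [1, 2, 5] / [3, 4] / [6]
  Insert 8 (step 7): P = [1, 3, 6, 8] / [2, 7] / [4];  Q = [1, 2, 5, 7] / [3, 4] / [6]
  Insert 5 (step 8): P = [1, 3, 5, 8] / [2, 6] / [4, 7];  Q = [1, 2, 5, 7] / [3, 4] / [6, 8]
Final shape: (4, 2, 2).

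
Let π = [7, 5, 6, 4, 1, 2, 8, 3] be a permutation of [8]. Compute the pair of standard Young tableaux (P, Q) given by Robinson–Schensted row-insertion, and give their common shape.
P = [1, 2, 3] / [4, 6, 8] / [5] / [7];  Q = [1, 3, 7] / [2, 6, 8] / [4] / [5];  common shape = (3, 3, 1, 1)

Row-insert the values π_1, π_2, … into P one at a time, bumping the leftmost entry strictly greater than the inserted value down to the next row. The recording tableau Q records, in position (i, j), the step at which that cell was added to P.
  Insert 7 (step 1): P = [7];  Q = [1]
  Insert 5 (step 2): P = [5] / [7];  Q = [1] / [2]
  Insert 6 (step 3): P = [5, 6] / [7];  Q = [1, 3] / [2]
  Insert 4 (step 4): P = [4, 6] / [5] / [7];  Q = [1, 3] / [2] / [4]
  Insert 1 (step 5): P = [1, 6] / [4] / [5] / [7];  Q = [1, 3] / [2] / [4] / [5]
  Insert 2 (step 6): P = [1, 2] / [4, 6] / [5] / [7];  Q = [1, 3] / [2, 6] / [4] / [5]
  Insert 8 (step 7): P = [1, 2, 8] / [4, 6] / [5] / [7];  Q = [1, 3, 7] / [2, 6] / [4] / [5]
  Insert 3 (step 8): P = [1, 2, 3] / [4, 6, 8] / [5] / [7];  Q = [1, 3, 7] / [2, 6, 8] / [4] / [5]
Final shape: (3, 3, 1, 1).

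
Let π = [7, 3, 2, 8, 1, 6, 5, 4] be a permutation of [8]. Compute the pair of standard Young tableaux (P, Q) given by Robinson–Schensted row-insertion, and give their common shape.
P = [1, 4] / [2, 5] / [3, 6] / [7, 8];  Q = [1, 4] / [2, 6] / [3, 7] / [5, 8];  common shape = (2, 2, 2, 2)

Row-insert the values π_1, π_2, … into P one at a time, bumping the leftmost entry strictly greater than the inserted value down to the next row. The recording tableau Q records, in position (i, j), the step at which that cell was added to P.
  Insert 7 (step 1): P = [7];  Q = [1]
  Insert 3 (step 2): P = [3] / [7];  Q = [1] / [2]
  Insert 2 (step 3): P = [2] / [3] / [7];  Q = [1] / [2] / [3]
  Insert 8 (step 4): P = [2, 8] / [3] / [7];  Q = [1, 4] / [2] / [3]
  Insert 1 (step 5): P = [1, 8] / [2] / [3] / [7];  Q = [1, 4] / [2] / [3] / [5]
  Insert 6 (step 6): P = [1, 6] / [2, 8] / [3] / [7];  Q = [1, 4] / [2, 6] / [3] / [5]
  Insert 5 (step 7): P = [1, 5] / [2, 6] / [3, 8] / [7];  Q = [1, 4] / [2, 6] / [3, 7] / [5]
  Insert 4 (step 8): P = [1, 4] / [2, 5] / [3, 6] / [7, 8];  Q = [1, 4] / [2, 6] / [3, 7] / [5, 8]
Final shape: (2, 2, 2, 2).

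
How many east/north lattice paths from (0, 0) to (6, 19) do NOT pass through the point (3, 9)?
Number of paths = 114180

Total paths from (0, 0) to (6, 19): C(25, 6) = 177100. Paths through (3, 9): (paths (0, 0) → (3, 9)) × (paths (3, 9) → (6, 19)) = C(12, 3) · C(13, 3) = 220 · 286 = 62920. Avoidance count = 177100 − 62920 = 114180.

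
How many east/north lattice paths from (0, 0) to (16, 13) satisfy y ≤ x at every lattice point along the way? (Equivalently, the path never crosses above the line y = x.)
Number of paths = 15967980

By the reflection principle (André's argument), the number of monotone paths to (16, 13) with n ≤ m that never go above y = x is C(29, 16) − C(29, 17) = 67863915 − 51895935 = 15967980.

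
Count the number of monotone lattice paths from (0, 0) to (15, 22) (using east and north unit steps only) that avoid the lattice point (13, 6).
Number of paths = 9360048564

Total paths from (0, 0) to (15, 22): C(37, 15) = 9364199760. Paths through (13, 6): (paths (0, 0) → (13, 6)) × (paths (13, 6) → (15, 22)) = C(19, 13) · C(18, 2) = 27132 · 153 = 4151196. Avoidance count = 9364199760 − 4151196 = 9360048564.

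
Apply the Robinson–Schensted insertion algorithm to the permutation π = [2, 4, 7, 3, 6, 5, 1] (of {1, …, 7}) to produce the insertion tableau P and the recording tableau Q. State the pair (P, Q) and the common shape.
P = [1, 3, 5] / [2, 6] / [4] / [7];  Q = [1, 2, 3] / [4, 5] / [6] / [7];  common shape = (3, 2, 1, 1)

Row-insert the values π_1, π_2, … into P one at a time, bumping the leftmost entry strictly greater than the inserted value down to the next row. The recording tableau Q records, in position (i, j), the step at which that cell was added to P.
  Insert 2 (step 1): P = [2];  Q = [1]
  Insert 4 (step 2): P = [2, 4];  Q = [1, 2]
  Insert 7 (step 3): P = [2, 4, 7];  Q = [1, 2, 3]
  Insert 3 (step 4): P = [2, 3, 7] / [4];  Q = [1, 2, 3] / [4]
  Insert 6 (step 5): P = [2, 3, 6] / [4, 7];  Q = [1, 2, 3] / [4, 5]
  Insert 5 (step 6): P = [2, 3, 5] / [4, 6] / [7];  Q = [1, 2, 3] / [4, 5] / [6]
  Insert 1 (step 7): P = [1, 3, 5] / [2, 6] / [4] / [7];  Q = [1, 2, 3] / [4, 5] / [6] / [7]
Final shape: (3, 2, 1, 1).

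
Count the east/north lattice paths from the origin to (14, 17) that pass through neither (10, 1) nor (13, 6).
Number of paths = 264811038

Inclusion–exclusion. Total paths: C(31, 14) = 265182525. Through P₁: C(11, 10)·C(20, 4) = 53295. Through P₂: C(19, 13)·C(12, 1) = 325584. Since P₁ is strictly southwest of P₂, a monotone path through both must visit P₁ then P₂; paths through both = C(11, 10)·C(8, 3)·C(12, 1) = 7392. Avoid both = 265182525 − 53295 − 325584 + 7392 = 264811038.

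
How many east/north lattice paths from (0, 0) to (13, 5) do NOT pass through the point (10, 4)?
Number of paths = 4564

Total paths from (0, 0) to (13, 5): C(18, 13) = 8568. Paths through (10, 4): (paths (0, 0) → (10, 4)) × (paths (10, 4) → (13, 5)) = C(14, 10) · C(4, 3) = 1001 · 4 = 4004. Avoidance count = 8568 − 4004 = 4564.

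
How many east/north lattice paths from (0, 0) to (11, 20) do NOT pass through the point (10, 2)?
Number of paths = 84671061

Total paths from (0, 0) to (11, 20): C(31, 11) = 84672315. Paths through (10, 2): (paths (0, 0) → (10, 2)) × (paths (10, 2) → (11, 20)) = C(12, 10) · C(19, 1) = 66 · 19 = 1254. Avoidance count = 84672315 − 1254 = 84671061.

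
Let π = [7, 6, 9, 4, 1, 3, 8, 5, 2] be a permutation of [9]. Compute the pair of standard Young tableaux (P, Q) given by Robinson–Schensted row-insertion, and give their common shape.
P = [1, 2, 5] / [3, 8] / [4, 9] / [6] / [7];  Q = [1, 3, 7] / [2, 6] / [4, 8] / [5] / [9];  common shape = (3, 2, 2, 1, 1)

Row-insert the values π_1, π_2, … into P one at a time, bumping the leftmost entry strictly greater than the inserted value down to the next row. The recording tableau Q records, in position (i, j), the step at which that cell was added to P.
  Insert 7 (step 1): P = [7];  Q = [1]
  Insert 6 (step 2): P = [6] / [7];  Q = [1] / [2]
  Insert 9 (step 3): P = [6, 9] / [7];  Q = [1, 3] / [2]
  Insert 4 (step 4): P = [4, 9] / [6] / [7];  Q = [1, 3] / [2] / [4]
  Insert 1 (step 5): P = [1, 9] / [4] / [6] / [7];  Q = [1, 3] / [2] / [4] / [5]
  Insert 3 (step 6): P = [1, 3] / [4, 9] / [6] / [7];  Q = [1, 3] / [2, 6] / [4] / [5]
  Insert 8 (step 7): P = [1, 3, 8] / [4, 9] / [6] / [7];  Q = [1, 3, 7] / [2, 6] / [4] / [5]
  Insert 5 (step 8): P = [1, 3, 5] / [4, 8] / [6, 9] / [7];  Q = [1, 3, 7] / [2, 6] / [4, 8] / [5]
  Insert 2 (step 9): P = [1, 2, 5] / [3, 8] / [4, 9] / [6] / [7];  Q = [1, 3, 7] / [2, 6] / [4, 8] / [5] / [9]
Final shape: (3, 2, 2, 1, 1).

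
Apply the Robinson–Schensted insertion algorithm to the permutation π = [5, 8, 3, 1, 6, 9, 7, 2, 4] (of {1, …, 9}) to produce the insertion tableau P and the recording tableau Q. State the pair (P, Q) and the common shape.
P = [1, 2, 4] / [3, 6, 7] / [5, 8, 9];  Q = [1, 2, 6] / [3, 5, 7] / [4, 8, 9];  common shape = (3, 3, 3)

Row-insert the values π_1, π_2, … into P one at a time, bumping the leftmost entry strictly greater than the inserted value down to the next row. The recording tableau Q records, in position (i, j), the step at which that cell was added to P.
  Insert 5 (step 1): P = [5];  Q = [1]
  Insert 8 (step 2): P = [5, 8];  Q = [1, 2]
  Insert 3 (step 3): P = [3, 8] / [5];  Q = [1, 2] / [3]
  Insert 1 (step 4): P = [1, 8] / [3] / [5];  Q = [1, 2] / [3] / [4]
  Insert 6 (step 5): P = [1, 6] / [3, 8] / [5];  Q = [1, 2] / [3, 5] / [4]
  Insert 9 (step 6): P = [1, 6, 9] / [3, 8] / [5];  Q = [1, 2, 6] / [3, 5] / [4]
  Insert 7 (step 7): P = [1, 6, 7] / [3, 8, 9] / [5];  Q = [1, 2, 6] / [3, 5, 7] / [4]
  Insert 2 (step 8): P = [1, 2, 7] / [3, 6, 9] / [5, 8];  Q = [1, 2, 6] / [3, 5, 7] / [4, 8]
  Insert 4 (step 9): P = [1, 2, 4] / [3, 6, 7] / [5, 8, 9];  Q = [1, 2, 6] / [3, 5, 7] / [4, 8, 9]
Final shape: (3, 3, 3).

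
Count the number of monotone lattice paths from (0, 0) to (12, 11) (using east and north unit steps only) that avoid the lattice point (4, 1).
Number of paths = 1133288

Total paths from (0, 0) to (12, 11): C(23, 12) = 1352078. Paths through (4, 1): (paths (0, 0) → (4, 1)) × (paths (4, 1) → (12, 11)) = C(5, 4) · C(18, 8) = 5 · 43758 = 218790. Avoidance count = 1352078 − 218790 = 1133288.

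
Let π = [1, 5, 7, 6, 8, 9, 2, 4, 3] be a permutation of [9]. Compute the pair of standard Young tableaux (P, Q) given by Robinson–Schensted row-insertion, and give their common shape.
P = [1, 2, 3, 8, 9] / [4, 6] / [5] / [7];  Q = [1, 2, 3, 5, 6] / [4, 8] / [7] / [9];  common shape = (5, 2, 1, 1)

Row-insert the values π_1, π_2, … into P one at a time, bumping the leftmost entry strictly greater than the inserted value down to the next row. The recording tableau Q records, in position (i, j), the step at which that cell was added to P.
  Insert 1 (step 1): P = [1];  Q = [1]
  Insert 5 (step 2): P = [1, 5];  Q = [1, 2]
  Insert 7 (step 3): P = [1, 5, 7];  Q = [1, 2, 3]
  Insert 6 (step 4): P = [1, 5, 6] / [7];  Q = [1, 2, 3] / [4]
  Insert 8 (step 5): P = [1, 5, 6, 8] / [7];  Q = [1, 2, 3, 5] / [4]
  Insert 9 (step 6): P = [1, 5, 6, 8, 9] / [7];  Q = [1, 2, 3, 5, 6] / [4]
  Insert 2 (step 7): P = [1, 2, 6, 8, 9] / [5] / [7];  Q = [1, 2, 3, 5, 6] / [4] / [7]
  Insert 4 (step 8): P = [1, 2, 4, 8, 9] / [5, 6] / [7];  Q = [1, 2, 3, 5, 6] / [4, 8] / [7]
  Insert 3 (step 9): P = [1, 2, 3, 8, 9] / [4, 6] / [5] / [7];  Q = [1, 2, 3, 5, 6] / [4, 8] / [7] / [9]
Final shape: (5, 2, 1, 1).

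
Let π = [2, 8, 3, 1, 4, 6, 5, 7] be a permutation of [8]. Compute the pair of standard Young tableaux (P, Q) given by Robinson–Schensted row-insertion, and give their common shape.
P = [1, 3, 4, 5, 7] / [2, 6] / [8];  Q = [1, 2, 5, 6, 8] / [3, 7] / [4];  common shape = (5, 2, 1)

Row-insert the values π_1, π_2, … into P one at a time, bumping the leftmost entry strictly greater than the inserted value down to the next row. The recording tableau Q records, in position (i, j), the step at which that cell was added to P.
  Insert 2 (step 1): P = [2];  Q = [1]
  Insert 8 (step 2): P = [2, 8];  Q = [1, 2]
  Insert 3 (step 3): P = [2, 3] / [8];  Q = [1, 2] / [3]
  Insert 1 (step 4): P = [1, 3] / [2] / [8];  Q = [1, 2] / [3] / [4]
  Insert 4 (step 5): P = [1, 3, 4] / [2] / [8];  Q = [1, 2, 5] / [3] / [4]
  Insert 6 (step 6): P = [1, 3, 4, 6] / [2] / [8];  Q = [1, 2, 5, 6] / [3] / [4]
  Insert 5 (step 7): P = [1, 3, 4, 5] / [2, 6] / [8];  Q = [1, 2, 5, 6] / [3, 7] / [4]
  Insert 7 (step 8): P = [1, 3, 4, 5, 7] / [2, 6] / [8];  Q = [1, 2, 5, 6, 8] / [3, 7] / [4]
Final shape: (5, 2, 1).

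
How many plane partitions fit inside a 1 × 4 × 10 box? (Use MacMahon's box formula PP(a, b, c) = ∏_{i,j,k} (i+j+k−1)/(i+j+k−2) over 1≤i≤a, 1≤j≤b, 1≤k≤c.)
PP(1, 4, 10) = 1001

Evaluate the triple product over i = 1..1, j = 1..4, k = 1..10. The factors are (2/1) · (3/2) · (4/3) · (5/4) · (6/5) · (7/6) · (8/7) · (9/8) · … (40 factors total). The numerators and denominators telescope so the product is an integer; carrying out the multiplication exactly gives PP(1, 4, 10) = 1001.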